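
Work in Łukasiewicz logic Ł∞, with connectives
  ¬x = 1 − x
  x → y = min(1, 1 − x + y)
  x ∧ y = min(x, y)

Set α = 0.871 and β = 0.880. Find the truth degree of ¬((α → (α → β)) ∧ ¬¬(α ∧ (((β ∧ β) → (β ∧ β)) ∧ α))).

0.129

α → β = min(1, 1 − 0.871 + 0.880) = min(1, 1.009) = 1.000
α → (α → β) = min(1, 1 − 0.871 + 1.000) = min(1, 1.129) = 1.000
β ∧ β = min(0.880, 0.880) = 0.880
(β ∧ β) → (β ∧ β) = min(1, 1 − 0.880 + 0.880) = min(1, 1.000) = 1.000
((β ∧ β) → (β ∧ β)) ∧ α = min(1.000, 0.871) = 0.871
α ∧ (((β ∧ β) → (β ∧ β)) ∧ α) = min(0.871, 0.871) = 0.871
¬(α ∧ (((β ∧ β) → (β ∧ β)) ∧ α)) = 1 − 0.871 = 0.129
¬¬(α ∧ (((β ∧ β) → (β ∧ β)) ∧ α)) = 1 − 0.129 = 0.871
(α → (α → β)) ∧ ¬¬(α ∧ (((β ∧ β) → (β ∧ β)) ∧ α)) = min(1.000, 0.871) = 0.871
¬((α → (α → β)) ∧ ¬¬(α ∧ (((β ∧ β) → (β ∧ β)) ∧ α))) = 1 − 0.871 = 0.129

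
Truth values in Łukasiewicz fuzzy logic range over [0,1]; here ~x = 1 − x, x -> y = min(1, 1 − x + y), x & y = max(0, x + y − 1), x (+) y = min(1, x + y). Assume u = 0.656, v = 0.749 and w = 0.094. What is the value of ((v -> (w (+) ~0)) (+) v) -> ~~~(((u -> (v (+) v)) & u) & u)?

0.688

~0 = 1 − 0.000 = 1.000
w (+) ~0 = min(1, 0.094 + 1.000) = min(1, 1.094) = 1.000
v -> (w (+) ~0) = min(1, 1 − 0.749 + 1.000) = min(1, 1.251) = 1.000
(v -> (w (+) ~0)) (+) v = min(1, 1.000 + 0.749) = min(1, 1.749) = 1.000
v (+) v = min(1, 0.749 + 0.749) = min(1, 1.498) = 1.000
u -> (v (+) v) = min(1, 1 − 0.656 + 1.000) = min(1, 1.344) = 1.000
(u -> (v (+) v)) & u = max(0, 1.000 + 0.656 − 1) = max(0, 0.656) = 0.656
((u -> (v (+) v)) & u) & u = max(0, 0.656 + 0.656 − 1) = max(0, 0.312) = 0.312
~(((u -> (v (+) v)) & u) & u) = 1 − 0.312 = 0.688
~~(((u -> (v (+) v)) & u) & u) = 1 − 0.688 = 0.312
~~~(((u -> (v (+) v)) & u) & u) = 1 − 0.312 = 0.688
((v -> (w (+) ~0)) (+) v) -> ~~~(((u -> (v (+) v)) & u) & u) = min(1, 1 − 1.000 + 0.688) = min(1, 0.688) = 0.688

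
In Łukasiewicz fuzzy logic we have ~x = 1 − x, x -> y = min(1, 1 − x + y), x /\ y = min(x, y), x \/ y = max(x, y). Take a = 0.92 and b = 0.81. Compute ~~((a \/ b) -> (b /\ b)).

0.89

a \/ b = max(0.92, 0.81) = 0.92
b /\ b = min(0.81, 0.81) = 0.81
(a \/ b) -> (b /\ b) = min(1, 1 − 0.92 + 0.81) = min(1, 0.89) = 0.89
~((a \/ b) -> (b /\ b)) = 1 − 0.89 = 0.11
~~((a \/ b) -> (b /\ b)) = 1 − 0.11 = 0.89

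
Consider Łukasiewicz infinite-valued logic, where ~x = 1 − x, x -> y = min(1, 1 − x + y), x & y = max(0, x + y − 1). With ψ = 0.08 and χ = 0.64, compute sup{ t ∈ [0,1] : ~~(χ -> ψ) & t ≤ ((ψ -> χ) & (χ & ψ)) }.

χ -> ψ = min(1, 1 − 0.64 + 0.08) = min(1, 0.44) = 0.44
~(χ -> ψ) = 1 − 0.44 = 0.56
~~(χ -> ψ) = 1 − 0.56 = 0.44
So the left factor is ~~(χ -> ψ) = 0.44.
ψ -> χ = min(1, 1 − 0.08 + 0.64) = min(1, 1.56) = 1.00
χ & ψ = max(0, 0.64 + 0.08 − 1) = max(0, -0.28) = 0.00
(ψ -> χ) & (χ & ψ) = max(0, 1.00 + 0.00 − 1) = max(0, 0.00) = 0.00
So the right-hand bound is (ψ -> χ) & (χ & ψ) = 0.00.
The residuum of the Łukasiewicz t-norm gives the supremum: min(1, 1 − 0.44 + 0.00).
1 − 0.44 + 0.00 = 0.56, so t = min(1, 0.56) = 0.56.
Check: 0.44 & 0.56 = max(0, 0.00) = 0.00 ≤ 0.00.

0.56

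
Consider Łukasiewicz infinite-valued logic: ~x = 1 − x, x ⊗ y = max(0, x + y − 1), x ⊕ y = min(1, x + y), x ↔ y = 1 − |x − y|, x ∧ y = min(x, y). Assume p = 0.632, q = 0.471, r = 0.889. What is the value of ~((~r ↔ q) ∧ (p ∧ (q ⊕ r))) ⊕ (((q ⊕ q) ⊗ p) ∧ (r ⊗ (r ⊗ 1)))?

0.942

~r = 1 − 0.889 = 0.111
~r ↔ q = 1 − |0.111 − 0.471| = 1 − 0.360 = 0.640
q ⊕ r = min(1, 0.471 + 0.889) = min(1, 1.360) = 1.000
p ∧ (q ⊕ r) = min(0.632, 1.000) = 0.632
(~r ↔ q) ∧ (p ∧ (q ⊕ r)) = min(0.640, 0.632) = 0.632
~((~r ↔ q) ∧ (p ∧ (q ⊕ r))) = 1 − 0.632 = 0.368
q ⊕ q = min(1, 0.471 + 0.471) = min(1, 0.942) = 0.942
(q ⊕ q) ⊗ p = max(0, 0.942 + 0.632 − 1) = max(0, 0.574) = 0.574
r ⊗ 1 = max(0, 0.889 + 1.000 − 1) = max(0, 0.889) = 0.889
r ⊗ (r ⊗ 1) = max(0, 0.889 + 0.889 − 1) = max(0, 0.778) = 0.778
((q ⊕ q) ⊗ p) ∧ (r ⊗ (r ⊗ 1)) = min(0.574, 0.778) = 0.574
~((~r ↔ q) ∧ (p ∧ (q ⊕ r))) ⊕ (((q ⊕ q) ⊗ p) ∧ (r ⊗ (r ⊗ 1))) = min(1, 0.368 + 0.574) = min(1, 0.942) = 0.942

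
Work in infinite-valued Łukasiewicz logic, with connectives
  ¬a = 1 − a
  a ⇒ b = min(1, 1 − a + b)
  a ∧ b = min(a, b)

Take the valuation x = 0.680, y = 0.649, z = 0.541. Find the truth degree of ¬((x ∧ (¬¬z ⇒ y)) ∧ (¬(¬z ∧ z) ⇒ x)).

0.320

¬z = 1 − 0.541 = 0.459
¬¬z = 1 − 0.459 = 0.541
¬¬z ⇒ y = min(1, 1 − 0.541 + 0.649) = min(1, 1.108) = 1.000
x ∧ (¬¬z ⇒ y) = min(0.680, 1.000) = 0.680
¬z ∧ z = min(0.459, 0.541) = 0.459
¬(¬z ∧ z) = 1 − 0.459 = 0.541
¬(¬z ∧ z) ⇒ x = min(1, 1 − 0.541 + 0.680) = min(1, 1.139) = 1.000
(x ∧ (¬¬z ⇒ y)) ∧ (¬(¬z ∧ z) ⇒ x) = min(0.680, 1.000) = 0.680
¬((x ∧ (¬¬z ⇒ y)) ∧ (¬(¬z ∧ z) ⇒ x)) = 1 − 0.680 = 0.320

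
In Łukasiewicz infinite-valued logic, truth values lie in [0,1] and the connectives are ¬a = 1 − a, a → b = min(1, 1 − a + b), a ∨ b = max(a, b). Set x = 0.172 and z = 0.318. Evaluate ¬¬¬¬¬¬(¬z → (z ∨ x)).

0.636

¬z = 1 − 0.318 = 0.682
z ∨ x = max(0.318, 0.172) = 0.318
¬z → (z ∨ x) = min(1, 1 − 0.682 + 0.318) = min(1, 0.636) = 0.636
¬(¬z → (z ∨ x)) = 1 − 0.636 = 0.364
¬¬(¬z → (z ∨ x)) = 1 − 0.364 = 0.636
¬¬¬(¬z → (z ∨ x)) = 1 − 0.636 = 0.364
¬¬¬¬(¬z → (z ∨ x)) = 1 − 0.364 = 0.636
¬¬¬¬¬(¬z → (z ∨ x)) = 1 − 0.636 = 0.364
¬¬¬¬¬¬(¬z → (z ∨ x)) = 1 − 0.364 = 0.636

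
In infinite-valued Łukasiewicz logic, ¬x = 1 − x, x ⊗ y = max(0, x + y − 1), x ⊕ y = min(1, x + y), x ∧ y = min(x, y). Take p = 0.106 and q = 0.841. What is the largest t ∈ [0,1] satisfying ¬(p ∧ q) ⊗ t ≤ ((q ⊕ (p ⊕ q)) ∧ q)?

p ∧ q = min(0.106, 0.841) = 0.106
¬(p ∧ q) = 1 − 0.106 = 0.894
So the left factor is ¬(p ∧ q) = 0.894.
p ⊕ q = min(1, 0.106 + 0.841) = min(1, 0.947) = 0.947
q ⊕ (p ⊕ q) = min(1, 0.841 + 0.947) = min(1, 1.788) = 1.000
(q ⊕ (p ⊕ q)) ∧ q = min(1.000, 0.841) = 0.841
So the right-hand bound is (q ⊕ (p ⊕ q)) ∧ q = 0.841.
The residuum of the Łukasiewicz t-norm gives the supremum: min(1, 1 − 0.894 + 0.841).
1 − 0.894 + 0.841 = 0.947, so t = min(1, 0.947) = 0.947.
Check: 0.894 ⊗ 0.947 = max(0, 0.841) = 0.841 ≤ 0.841.

0.947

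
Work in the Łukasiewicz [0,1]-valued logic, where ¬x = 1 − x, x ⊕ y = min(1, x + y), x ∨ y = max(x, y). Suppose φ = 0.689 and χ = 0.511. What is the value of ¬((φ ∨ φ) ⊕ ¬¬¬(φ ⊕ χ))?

0.311

φ ∨ φ = max(0.689, 0.689) = 0.689
φ ⊕ χ = min(1, 0.689 + 0.511) = min(1, 1.200) = 1.000
¬(φ ⊕ χ) = 1 − 1.000 = 0.000
¬¬(φ ⊕ χ) = 1 − 0.000 = 1.000
¬¬¬(φ ⊕ χ) = 1 − 1.000 = 0.000
(φ ∨ φ) ⊕ ¬¬¬(φ ⊕ χ) = min(1, 0.689 + 0.000) = min(1, 0.689) = 0.689
¬((φ ∨ φ) ⊕ ¬¬¬(φ ⊕ χ)) = 1 − 0.689 = 0.311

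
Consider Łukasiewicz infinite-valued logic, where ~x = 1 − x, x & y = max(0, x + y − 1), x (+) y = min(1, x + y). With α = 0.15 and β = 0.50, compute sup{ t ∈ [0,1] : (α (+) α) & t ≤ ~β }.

α (+) α = min(1, 0.15 + 0.15) = min(1, 0.30) = 0.30
So the left factor is α (+) α = 0.30.
~β = 1 − 0.50 = 0.50
So the right-hand bound is ~β = 0.50.
The residuum of the Łukasiewicz t-norm gives the supremum: min(1, 1 − 0.30 + 0.50).
1 − 0.30 + 0.50 = 1.20, so t = min(1, 1.20) = 1.00.
Check: 0.30 & 1.00 = max(0, 0.30) = 0.30 ≤ 0.50.

1.00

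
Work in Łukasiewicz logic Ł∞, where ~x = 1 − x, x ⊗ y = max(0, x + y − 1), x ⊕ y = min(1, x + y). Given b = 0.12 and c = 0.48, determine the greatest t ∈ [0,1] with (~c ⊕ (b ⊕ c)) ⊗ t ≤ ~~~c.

~c = 1 − 0.48 = 0.52
b ⊕ c = min(1, 0.12 + 0.48) = min(1, 0.60) = 0.60
~c ⊕ (b ⊕ c) = min(1, 0.52 + 0.60) = min(1, 1.12) = 1.00
So the left factor is ~c ⊕ (b ⊕ c) = 1.00.
~~c = 1 − 0.52 = 0.48
~~~c = 1 − 0.48 = 0.52
So the right-hand bound is ~~~c = 0.52.
The residuum of the Łukasiewicz t-norm gives the supremum: min(1, 1 − 1.00 + 0.52).
1 − 1.00 + 0.52 = 0.52, so t = min(1, 0.52) = 0.52.
Check: 1.00 ⊗ 0.52 = max(0, 0.52) = 0.52 ≤ 0.52.

0.52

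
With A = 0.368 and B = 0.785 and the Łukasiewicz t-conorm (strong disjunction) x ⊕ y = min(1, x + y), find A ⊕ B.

A ⊕ B = min(1, 0.368 + 0.785) = min(1, 1.153) = 1.000
For comparison, the Gödel t-conorm max(x, y) would give 0.785.

1.000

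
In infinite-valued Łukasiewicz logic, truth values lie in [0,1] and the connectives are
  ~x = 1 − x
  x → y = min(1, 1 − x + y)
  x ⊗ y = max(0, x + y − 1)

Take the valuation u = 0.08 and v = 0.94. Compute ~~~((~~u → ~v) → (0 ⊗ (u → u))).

~u = 1 − 0.08 = 0.92
~~u = 1 − 0.92 = 0.08
~v = 1 − 0.94 = 0.06
~~u → ~v = min(1, 1 − 0.08 + 0.06) = min(1, 0.98) = 0.98
u → u = min(1, 1 − 0.08 + 0.08) = min(1, 1.00) = 1.00
0 ⊗ (u → u) = max(0, 0.00 + 1.00 − 1) = max(0, 0.00) = 0.00
(~~u → ~v) → (0 ⊗ (u → u)) = min(1, 1 − 0.98 + 0.00) = min(1, 0.02) = 0.02
~((~~u → ~v) → (0 ⊗ (u → u))) = 1 − 0.02 = 0.98
~~((~~u → ~v) → (0 ⊗ (u → u))) = 1 − 0.98 = 0.02
~~~((~~u → ~v) → (0 ⊗ (u → u))) = 1 − 0.02 = 0.98

0.98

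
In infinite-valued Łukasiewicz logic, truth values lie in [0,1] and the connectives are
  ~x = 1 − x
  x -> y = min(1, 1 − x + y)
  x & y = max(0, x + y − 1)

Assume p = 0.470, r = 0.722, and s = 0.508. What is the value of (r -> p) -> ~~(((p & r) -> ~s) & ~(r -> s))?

r -> p = min(1, 1 − 0.722 + 0.470) = min(1, 0.748) = 0.748
p & r = max(0, 0.470 + 0.722 − 1) = max(0, 0.192) = 0.192
~s = 1 − 0.508 = 0.492
(p & r) -> ~s = min(1, 1 − 0.192 + 0.492) = min(1, 1.300) = 1.000
r -> s = min(1, 1 − 0.722 + 0.508) = min(1, 0.786) = 0.786
~(r -> s) = 1 − 0.786 = 0.214
((p & r) -> ~s) & ~(r -> s) = max(0, 1.000 + 0.214 − 1) = max(0, 0.214) = 0.214
~(((p & r) -> ~s) & ~(r -> s)) = 1 − 0.214 = 0.786
~~(((p & r) -> ~s) & ~(r -> s)) = 1 − 0.786 = 0.214
(r -> p) -> ~~(((p & r) -> ~s) & ~(r -> s)) = min(1, 1 − 0.748 + 0.214) = min(1, 0.466) = 0.466

0.466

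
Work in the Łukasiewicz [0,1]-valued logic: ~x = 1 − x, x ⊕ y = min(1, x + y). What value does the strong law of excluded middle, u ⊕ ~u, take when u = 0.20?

1.00

~u = 1 − 0.20 = 0.80
u ⊕ ~u = min(1, 0.20 + 0.80) = min(1, 1.00) = 1.00
(As expected: always 1 in Ł∞ since a ⊕ (1−a) = 1.)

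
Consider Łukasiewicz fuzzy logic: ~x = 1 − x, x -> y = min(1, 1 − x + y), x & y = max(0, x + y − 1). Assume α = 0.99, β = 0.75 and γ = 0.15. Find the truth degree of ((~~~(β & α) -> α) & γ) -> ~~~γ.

β & α = max(0, 0.75 + 0.99 − 1) = max(0, 0.74) = 0.74
~(β & α) = 1 − 0.74 = 0.26
~~(β & α) = 1 − 0.26 = 0.74
~~~(β & α) = 1 − 0.74 = 0.26
~~~(β & α) -> α = min(1, 1 − 0.26 + 0.99) = min(1, 1.73) = 1.00
(~~~(β & α) -> α) & γ = max(0, 1.00 + 0.15 − 1) = max(0, 0.15) = 0.15
~γ = 1 − 0.15 = 0.85
~~γ = 1 − 0.85 = 0.15
~~~γ = 1 − 0.15 = 0.85
((~~~(β & α) -> α) & γ) -> ~~~γ = min(1, 1 − 0.15 + 0.85) = min(1, 1.70) = 1.00

1.00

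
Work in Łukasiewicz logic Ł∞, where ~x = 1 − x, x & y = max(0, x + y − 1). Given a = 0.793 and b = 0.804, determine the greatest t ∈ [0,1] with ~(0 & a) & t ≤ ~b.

0 & a = max(0, 0.000 + 0.793 − 1) = max(0, -0.207) = 0.000
~(0 & a) = 1 − 0.000 = 1.000
So the left factor is ~(0 & a) = 1.000.
~b = 1 − 0.804 = 0.196
So the right-hand bound is ~b = 0.196.
The residuum of the Łukasiewicz t-norm gives the supremum: min(1, 1 − 1.000 + 0.196).
1 − 1.000 + 0.196 = 0.196, so t = min(1, 0.196) = 0.196.
Check: 1.000 & 0.196 = max(0, 0.196) = 0.196 ≤ 0.196.

0.196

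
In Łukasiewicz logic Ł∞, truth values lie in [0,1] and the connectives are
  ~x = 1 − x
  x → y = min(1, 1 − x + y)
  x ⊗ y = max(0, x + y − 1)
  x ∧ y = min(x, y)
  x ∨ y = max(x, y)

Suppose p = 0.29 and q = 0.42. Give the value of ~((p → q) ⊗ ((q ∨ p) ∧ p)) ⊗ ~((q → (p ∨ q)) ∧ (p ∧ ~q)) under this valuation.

p → q = min(1, 1 − 0.29 + 0.42) = min(1, 1.13) = 1.00
q ∨ p = max(0.42, 0.29) = 0.42
(q ∨ p) ∧ p = min(0.42, 0.29) = 0.29
(p → q) ⊗ ((q ∨ p) ∧ p) = max(0, 1.00 + 0.29 − 1) = max(0, 0.29) = 0.29
~((p → q) ⊗ ((q ∨ p) ∧ p)) = 1 − 0.29 = 0.71
p ∨ q = max(0.29, 0.42) = 0.42
q → (p ∨ q) = min(1, 1 − 0.42 + 0.42) = min(1, 1.00) = 1.00
~q = 1 − 0.42 = 0.58
p ∧ ~q = min(0.29, 0.58) = 0.29
(q → (p ∨ q)) ∧ (p ∧ ~q) = min(1.00, 0.29) = 0.29
~((q → (p ∨ q)) ∧ (p ∧ ~q)) = 1 − 0.29 = 0.71
~((p → q) ⊗ ((q ∨ p) ∧ p)) ⊗ ~((q → (p ∨ q)) ∧ (p ∧ ~q)) = max(0, 0.71 + 0.71 − 1) = max(0, 0.42) = 0.42

0.42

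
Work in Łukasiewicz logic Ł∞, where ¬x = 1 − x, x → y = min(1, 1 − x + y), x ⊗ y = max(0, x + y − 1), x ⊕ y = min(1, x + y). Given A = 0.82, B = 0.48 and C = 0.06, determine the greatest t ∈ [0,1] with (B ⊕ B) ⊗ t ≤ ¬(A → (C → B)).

B ⊕ B = min(1, 0.48 + 0.48) = min(1, 0.96) = 0.96
So the left factor is B ⊕ B = 0.96.
C → B = min(1, 1 − 0.06 + 0.48) = min(1, 1.42) = 1.00
A → (C → B) = min(1, 1 − 0.82 + 1.00) = min(1, 1.18) = 1.00
¬(A → (C → B)) = 1 − 1.00 = 0.00
So the right-hand bound is ¬(A → (C → B)) = 0.00.
The residuum of the Łukasiewicz t-norm gives the supremum: min(1, 1 − 0.96 + 0.00).
1 − 0.96 + 0.00 = 0.04, so t = min(1, 0.04) = 0.04.
Check: 0.96 ⊗ 0.04 = max(0, 0.00) = 0.00 ≤ 0.00.

0.04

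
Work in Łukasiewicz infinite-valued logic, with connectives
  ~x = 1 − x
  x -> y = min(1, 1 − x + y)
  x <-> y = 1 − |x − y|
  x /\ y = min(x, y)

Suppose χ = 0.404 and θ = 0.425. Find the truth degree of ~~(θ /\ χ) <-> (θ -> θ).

θ /\ χ = min(0.425, 0.404) = 0.404
~(θ /\ χ) = 1 − 0.404 = 0.596
~~(θ /\ χ) = 1 − 0.596 = 0.404
θ -> θ = min(1, 1 − 0.425 + 0.425) = min(1, 1.000) = 1.000
~~(θ /\ χ) <-> (θ -> θ) = 1 − |0.404 − 1.000| = 1 − 0.596 = 0.404

0.404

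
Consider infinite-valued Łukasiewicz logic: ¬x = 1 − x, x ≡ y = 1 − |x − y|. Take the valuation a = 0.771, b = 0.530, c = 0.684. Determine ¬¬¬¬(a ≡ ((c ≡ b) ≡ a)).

0.846

c ≡ b = 1 − |0.684 − 0.530| = 1 − 0.154 = 0.846
(c ≡ b) ≡ a = 1 − |0.846 − 0.771| = 1 − 0.075 = 0.925
a ≡ ((c ≡ b) ≡ a) = 1 − |0.771 − 0.925| = 1 − 0.154 = 0.846
¬(a ≡ ((c ≡ b) ≡ a)) = 1 − 0.846 = 0.154
¬¬(a ≡ ((c ≡ b) ≡ a)) = 1 − 0.154 = 0.846
¬¬¬(a ≡ ((c ≡ b) ≡ a)) = 1 − 0.846 = 0.154
¬¬¬¬(a ≡ ((c ≡ b) ≡ a)) = 1 − 0.154 = 0.846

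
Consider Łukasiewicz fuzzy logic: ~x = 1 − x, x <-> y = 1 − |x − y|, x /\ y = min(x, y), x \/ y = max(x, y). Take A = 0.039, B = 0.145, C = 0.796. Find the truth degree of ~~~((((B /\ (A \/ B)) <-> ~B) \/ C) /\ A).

0.961

A \/ B = max(0.039, 0.145) = 0.145
B /\ (A \/ B) = min(0.145, 0.145) = 0.145
~B = 1 − 0.145 = 0.855
(B /\ (A \/ B)) <-> ~B = 1 − |0.145 − 0.855| = 1 − 0.710 = 0.290
((B /\ (A \/ B)) <-> ~B) \/ C = max(0.290, 0.796) = 0.796
(((B /\ (A \/ B)) <-> ~B) \/ C) /\ A = min(0.796, 0.039) = 0.039
~((((B /\ (A \/ B)) <-> ~B) \/ C) /\ A) = 1 − 0.039 = 0.961
~~((((B /\ (A \/ B)) <-> ~B) \/ C) /\ A) = 1 − 0.961 = 0.039
~~~((((B /\ (A \/ B)) <-> ~B) \/ C) /\ A) = 1 − 0.039 = 0.961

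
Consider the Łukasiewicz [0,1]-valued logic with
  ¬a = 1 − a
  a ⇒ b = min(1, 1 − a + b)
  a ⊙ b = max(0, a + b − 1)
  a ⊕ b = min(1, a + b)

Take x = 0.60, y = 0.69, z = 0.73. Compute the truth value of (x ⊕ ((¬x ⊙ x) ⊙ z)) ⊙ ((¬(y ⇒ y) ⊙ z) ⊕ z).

0.33

¬x = 1 − 0.60 = 0.40
¬x ⊙ x = max(0, 0.40 + 0.60 − 1) = max(0, 0.00) = 0.00
(¬x ⊙ x) ⊙ z = max(0, 0.00 + 0.73 − 1) = max(0, -0.27) = 0.00
x ⊕ ((¬x ⊙ x) ⊙ z) = min(1, 0.60 + 0.00) = min(1, 0.60) = 0.60
y ⇒ y = min(1, 1 − 0.69 + 0.69) = min(1, 1.00) = 1.00
¬(y ⇒ y) = 1 − 1.00 = 0.00
¬(y ⇒ y) ⊙ z = max(0, 0.00 + 0.73 − 1) = max(0, -0.27) = 0.00
(¬(y ⇒ y) ⊙ z) ⊕ z = min(1, 0.00 + 0.73) = min(1, 0.73) = 0.73
(x ⊕ ((¬x ⊙ x) ⊙ z)) ⊙ ((¬(y ⇒ y) ⊙ z) ⊕ z) = max(0, 0.60 + 0.73 − 1) = max(0, 0.33) = 0.33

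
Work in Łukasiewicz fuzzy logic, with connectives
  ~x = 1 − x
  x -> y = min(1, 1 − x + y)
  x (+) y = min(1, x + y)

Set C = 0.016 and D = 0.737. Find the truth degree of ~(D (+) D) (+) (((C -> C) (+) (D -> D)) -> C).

0.016

D (+) D = min(1, 0.737 + 0.737) = min(1, 1.474) = 1.000
~(D (+) D) = 1 − 1.000 = 0.000
C -> C = min(1, 1 − 0.016 + 0.016) = min(1, 1.000) = 1.000
D -> D = min(1, 1 − 0.737 + 0.737) = min(1, 1.000) = 1.000
(C -> C) (+) (D -> D) = min(1, 1.000 + 1.000) = min(1, 2.000) = 1.000
((C -> C) (+) (D -> D)) -> C = min(1, 1 − 1.000 + 0.016) = min(1, 0.016) = 0.016
~(D (+) D) (+) (((C -> C) (+) (D -> D)) -> C) = min(1, 0.000 + 0.016) = min(1, 0.016) = 0.016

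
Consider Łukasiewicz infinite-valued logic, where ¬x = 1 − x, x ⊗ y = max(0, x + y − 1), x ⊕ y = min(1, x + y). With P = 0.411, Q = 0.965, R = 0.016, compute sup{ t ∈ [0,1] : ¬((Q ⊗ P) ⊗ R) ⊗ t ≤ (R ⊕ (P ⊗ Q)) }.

Q ⊗ P = max(0, 0.965 + 0.411 − 1) = max(0, 0.376) = 0.376
(Q ⊗ P) ⊗ R = max(0, 0.376 + 0.016 − 1) = max(0, -0.608) = 0.000
¬((Q ⊗ P) ⊗ R) = 1 − 0.000 = 1.000
So the left factor is ¬((Q ⊗ P) ⊗ R) = 1.000.
P ⊗ Q = max(0, 0.411 + 0.965 − 1) = max(0, 0.376) = 0.376
R ⊕ (P ⊗ Q) = min(1, 0.016 + 0.376) = min(1, 0.392) = 0.392
So the right-hand bound is R ⊕ (P ⊗ Q) = 0.392.
The residuum of the Łukasiewicz t-norm gives the supremum: min(1, 1 − 1.000 + 0.392).
1 − 1.000 + 0.392 = 0.392, so t = min(1, 0.392) = 0.392.
Check: 1.000 ⊗ 0.392 = max(0, 0.392) = 0.392 ≤ 0.392.

0.392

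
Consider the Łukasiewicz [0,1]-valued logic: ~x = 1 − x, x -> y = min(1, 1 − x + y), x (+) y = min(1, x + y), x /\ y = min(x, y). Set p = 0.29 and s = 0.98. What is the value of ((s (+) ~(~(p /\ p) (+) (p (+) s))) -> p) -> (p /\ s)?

p /\ p = min(0.29, 0.29) = 0.29
~(p /\ p) = 1 − 0.29 = 0.71
p (+) s = min(1, 0.29 + 0.98) = min(1, 1.27) = 1.00
~(p /\ p) (+) (p (+) s) = min(1, 0.71 + 1.00) = min(1, 1.71) = 1.00
~(~(p /\ p) (+) (p (+) s)) = 1 − 1.00 = 0.00
s (+) ~(~(p /\ p) (+) (p (+) s)) = min(1, 0.98 + 0.00) = min(1, 0.98) = 0.98
(s (+) ~(~(p /\ p) (+) (p (+) s))) -> p = min(1, 1 − 0.98 + 0.29) = min(1, 0.31) = 0.31
p /\ s = min(0.29, 0.98) = 0.29
((s (+) ~(~(p /\ p) (+) (p (+) s))) -> p) -> (p /\ s) = min(1, 1 − 0.31 + 0.29) = min(1, 0.98) = 0.98

0.98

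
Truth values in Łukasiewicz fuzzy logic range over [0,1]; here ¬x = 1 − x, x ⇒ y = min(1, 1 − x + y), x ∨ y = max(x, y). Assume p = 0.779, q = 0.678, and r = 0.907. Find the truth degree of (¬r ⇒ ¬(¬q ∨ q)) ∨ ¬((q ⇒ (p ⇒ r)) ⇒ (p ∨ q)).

¬r = 1 − 0.907 = 0.093
¬q = 1 − 0.678 = 0.322
¬q ∨ q = max(0.322, 0.678) = 0.678
¬(¬q ∨ q) = 1 − 0.678 = 0.322
¬r ⇒ ¬(¬q ∨ q) = min(1, 1 − 0.093 + 0.322) = min(1, 1.229) = 1.000
p ⇒ r = min(1, 1 − 0.779 + 0.907) = min(1, 1.128) = 1.000
q ⇒ (p ⇒ r) = min(1, 1 − 0.678 + 1.000) = min(1, 1.322) = 1.000
p ∨ q = max(0.779, 0.678) = 0.779
(q ⇒ (p ⇒ r)) ⇒ (p ∨ q) = min(1, 1 − 1.000 + 0.779) = min(1, 0.779) = 0.779
¬((q ⇒ (p ⇒ r)) ⇒ (p ∨ q)) = 1 − 0.779 = 0.221
(¬r ⇒ ¬(¬q ∨ q)) ∨ ¬((q ⇒ (p ⇒ r)) ⇒ (p ∨ q)) = max(1.000, 0.221) = 1.000

1.000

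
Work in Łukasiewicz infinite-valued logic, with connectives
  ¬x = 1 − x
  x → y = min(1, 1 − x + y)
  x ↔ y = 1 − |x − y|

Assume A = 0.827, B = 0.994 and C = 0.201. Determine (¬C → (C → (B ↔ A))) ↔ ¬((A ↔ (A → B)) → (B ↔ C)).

¬C = 1 − 0.201 = 0.799
B ↔ A = 1 − |0.994 − 0.827| = 1 − 0.167 = 0.833
C → (B ↔ A) = min(1, 1 − 0.201 + 0.833) = min(1, 1.632) = 1.000
¬C → (C → (B ↔ A)) = min(1, 1 − 0.799 + 1.000) = min(1, 1.201) = 1.000
A → B = min(1, 1 − 0.827 + 0.994) = min(1, 1.167) = 1.000
A ↔ (A → B) = 1 − |0.827 − 1.000| = 1 − 0.173 = 0.827
B ↔ C = 1 − |0.994 − 0.201| = 1 − 0.793 = 0.207
(A ↔ (A → B)) → (B ↔ C) = min(1, 1 − 0.827 + 0.207) = min(1, 0.380) = 0.380
¬((A ↔ (A → B)) → (B ↔ C)) = 1 − 0.380 = 0.620
(¬C → (C → (B ↔ A))) ↔ ¬((A ↔ (A → B)) → (B ↔ C)) = 1 − |1.000 − 0.620| = 1 − 0.380 = 0.620

0.620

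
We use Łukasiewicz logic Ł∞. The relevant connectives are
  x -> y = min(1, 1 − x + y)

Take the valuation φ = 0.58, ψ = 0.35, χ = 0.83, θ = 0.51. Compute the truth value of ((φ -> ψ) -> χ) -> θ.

0.51

φ -> ψ = min(1, 1 − 0.58 + 0.35) = min(1, 0.77) = 0.77
(φ -> ψ) -> χ = min(1, 1 − 0.77 + 0.83) = min(1, 1.06) = 1.00
((φ -> ψ) -> χ) -> θ = min(1, 1 − 1.00 + 0.51) = min(1, 0.51) = 0.51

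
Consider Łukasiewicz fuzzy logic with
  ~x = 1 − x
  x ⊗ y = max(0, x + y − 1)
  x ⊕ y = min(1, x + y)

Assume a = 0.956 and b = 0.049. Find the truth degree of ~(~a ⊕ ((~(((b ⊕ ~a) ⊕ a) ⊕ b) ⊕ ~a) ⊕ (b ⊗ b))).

~a = 1 − 0.956 = 0.044
b ⊕ ~a = min(1, 0.049 + 0.044) = min(1, 0.093) = 0.093
(b ⊕ ~a) ⊕ a = min(1, 0.093 + 0.956) = min(1, 1.049) = 1.000
((b ⊕ ~a) ⊕ a) ⊕ b = min(1, 1.000 + 0.049) = min(1, 1.049) = 1.000
~(((b ⊕ ~a) ⊕ a) ⊕ b) = 1 − 1.000 = 0.000
~(((b ⊕ ~a) ⊕ a) ⊕ b) ⊕ ~a = min(1, 0.000 + 0.044) = min(1, 0.044) = 0.044
b ⊗ b = max(0, 0.049 + 0.049 − 1) = max(0, -0.902) = 0.000
(~(((b ⊕ ~a) ⊕ a) ⊕ b) ⊕ ~a) ⊕ (b ⊗ b) = min(1, 0.044 + 0.000) = min(1, 0.044) = 0.044
~a ⊕ ((~(((b ⊕ ~a) ⊕ a) ⊕ b) ⊕ ~a) ⊕ (b ⊗ b)) = min(1, 0.044 + 0.044) = min(1, 0.088) = 0.088
~(~a ⊕ ((~(((b ⊕ ~a) ⊕ a) ⊕ b) ⊕ ~a) ⊕ (b ⊗ b))) = 1 − 0.088 = 0.912

0.912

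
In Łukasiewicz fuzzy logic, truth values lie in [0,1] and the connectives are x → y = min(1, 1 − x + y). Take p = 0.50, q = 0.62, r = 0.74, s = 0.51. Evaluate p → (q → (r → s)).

r → s = min(1, 1 − 0.74 + 0.51) = min(1, 0.77) = 0.77
q → (r → s) = min(1, 1 − 0.62 + 0.77) = min(1, 1.15) = 1.00
p → (q → (r → s)) = min(1, 1 − 0.50 + 1.00) = min(1, 1.50) = 1.00

1.00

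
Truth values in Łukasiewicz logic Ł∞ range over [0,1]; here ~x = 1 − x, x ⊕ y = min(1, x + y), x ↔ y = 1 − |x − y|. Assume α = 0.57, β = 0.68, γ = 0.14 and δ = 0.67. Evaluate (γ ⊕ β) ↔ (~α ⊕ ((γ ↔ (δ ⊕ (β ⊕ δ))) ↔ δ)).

γ ⊕ β = min(1, 0.14 + 0.68) = min(1, 0.82) = 0.82
~α = 1 − 0.57 = 0.43
β ⊕ δ = min(1, 0.68 + 0.67) = min(1, 1.35) = 1.00
δ ⊕ (β ⊕ δ) = min(1, 0.67 + 1.00) = min(1, 1.67) = 1.00
γ ↔ (δ ⊕ (β ⊕ δ)) = 1 − |0.14 − 1.00| = 1 − 0.86 = 0.14
(γ ↔ (δ ⊕ (β ⊕ δ))) ↔ δ = 1 − |0.14 − 0.67| = 1 − 0.53 = 0.47
~α ⊕ ((γ ↔ (δ ⊕ (β ⊕ δ))) ↔ δ) = min(1, 0.43 + 0.47) = min(1, 0.90) = 0.90
(γ ⊕ β) ↔ (~α ⊕ ((γ ↔ (δ ⊕ (β ⊕ δ))) ↔ δ)) = 1 − |0.82 − 0.90| = 1 − 0.08 = 0.92

0.92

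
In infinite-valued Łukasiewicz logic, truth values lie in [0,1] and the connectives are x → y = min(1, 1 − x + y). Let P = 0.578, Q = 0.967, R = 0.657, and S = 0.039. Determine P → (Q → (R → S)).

0.837

R → S = min(1, 1 − 0.657 + 0.039) = min(1, 0.382) = 0.382
Q → (R → S) = min(1, 1 − 0.967 + 0.382) = min(1, 0.415) = 0.415
P → (Q → (R → S)) = min(1, 1 − 0.578 + 0.415) = min(1, 0.837) = 0.837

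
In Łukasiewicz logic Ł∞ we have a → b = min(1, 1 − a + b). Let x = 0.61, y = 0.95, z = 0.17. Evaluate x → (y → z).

0.61

y → z = min(1, 1 − 0.95 + 0.17) = min(1, 0.22) = 0.22
x → (y → z) = min(1, 1 − 0.61 + 0.22) = min(1, 0.61) = 0.61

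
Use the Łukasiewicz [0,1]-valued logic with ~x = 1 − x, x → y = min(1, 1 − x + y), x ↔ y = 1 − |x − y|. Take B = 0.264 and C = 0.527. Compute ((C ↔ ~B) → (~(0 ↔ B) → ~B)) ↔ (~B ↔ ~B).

1.000

~B = 1 − 0.264 = 0.736
C ↔ ~B = 1 − |0.527 − 0.736| = 1 − 0.209 = 0.791
0 ↔ B = 1 − |0.000 − 0.264| = 1 − 0.264 = 0.736
~(0 ↔ B) = 1 − 0.736 = 0.264
~(0 ↔ B) → ~B = min(1, 1 − 0.264 + 0.736) = min(1, 1.472) = 1.000
(C ↔ ~B) → (~(0 ↔ B) → ~B) = min(1, 1 − 0.791 + 1.000) = min(1, 1.209) = 1.000
~B ↔ ~B = 1 − |0.736 − 0.736| = 1 − 0.000 = 1.000
((C ↔ ~B) → (~(0 ↔ B) → ~B)) ↔ (~B ↔ ~B) = 1 − |1.000 − 1.000| = 1 − 0.000 = 1.000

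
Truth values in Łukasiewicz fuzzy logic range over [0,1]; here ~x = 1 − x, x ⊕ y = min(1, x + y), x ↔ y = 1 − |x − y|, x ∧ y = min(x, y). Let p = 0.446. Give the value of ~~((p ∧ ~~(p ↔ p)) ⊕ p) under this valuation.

p ↔ p = 1 − |0.446 − 0.446| = 1 − 0.000 = 1.000
~(p ↔ p) = 1 − 1.000 = 0.000
~~(p ↔ p) = 1 − 0.000 = 1.000
p ∧ ~~(p ↔ p) = min(0.446, 1.000) = 0.446
(p ∧ ~~(p ↔ p)) ⊕ p = min(1, 0.446 + 0.446) = min(1, 0.892) = 0.892
~((p ∧ ~~(p ↔ p)) ⊕ p) = 1 − 0.892 = 0.108
~~((p ∧ ~~(p ↔ p)) ⊕ p) = 1 − 0.108 = 0.892

0.892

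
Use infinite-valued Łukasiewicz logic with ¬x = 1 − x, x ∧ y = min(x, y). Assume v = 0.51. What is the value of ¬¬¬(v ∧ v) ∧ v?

v ∧ v = min(0.51, 0.51) = 0.51
¬(v ∧ v) = 1 − 0.51 = 0.49
¬¬(v ∧ v) = 1 − 0.49 = 0.51
¬¬¬(v ∧ v) = 1 − 0.51 = 0.49
¬¬¬(v ∧ v) ∧ v = min(0.49, 0.51) = 0.49

0.49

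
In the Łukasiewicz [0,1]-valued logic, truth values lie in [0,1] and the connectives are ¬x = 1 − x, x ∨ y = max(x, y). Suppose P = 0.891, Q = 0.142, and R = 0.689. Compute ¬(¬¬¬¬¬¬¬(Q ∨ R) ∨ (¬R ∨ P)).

Q ∨ R = max(0.142, 0.689) = 0.689
¬(Q ∨ R) = 1 − 0.689 = 0.311
¬¬(Q ∨ R) = 1 − 0.311 = 0.689
¬¬¬(Q ∨ R) = 1 − 0.689 = 0.311
¬¬¬¬(Q ∨ R) = 1 − 0.311 = 0.689
¬¬¬¬¬(Q ∨ R) = 1 − 0.689 = 0.311
¬¬¬¬¬¬(Q ∨ R) = 1 − 0.311 = 0.689
¬¬¬¬¬¬¬(Q ∨ R) = 1 − 0.689 = 0.311
¬R = 1 − 0.689 = 0.311
¬R ∨ P = max(0.311, 0.891) = 0.891
¬¬¬¬¬¬¬(Q ∨ R) ∨ (¬R ∨ P) = max(0.311, 0.891) = 0.891
¬(¬¬¬¬¬¬¬(Q ∨ R) ∨ (¬R ∨ P)) = 1 − 0.891 = 0.109

0.109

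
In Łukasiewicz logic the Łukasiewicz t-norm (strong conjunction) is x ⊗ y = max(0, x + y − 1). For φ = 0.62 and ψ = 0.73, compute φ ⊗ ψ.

0.35

φ ⊗ ψ = max(0, 0.62 + 0.73 − 1) = max(0, 0.35) = 0.35
For comparison, the Gödel (minimum) t-norm min(x, y) would give 0.62.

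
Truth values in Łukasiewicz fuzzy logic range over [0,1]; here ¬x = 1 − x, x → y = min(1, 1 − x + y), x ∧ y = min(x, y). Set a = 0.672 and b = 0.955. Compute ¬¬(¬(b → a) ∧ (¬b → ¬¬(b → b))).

b → a = min(1, 1 − 0.955 + 0.672) = min(1, 0.717) = 0.717
¬(b → a) = 1 − 0.717 = 0.283
¬b = 1 − 0.955 = 0.045
b → b = min(1, 1 − 0.955 + 0.955) = min(1, 1.000) = 1.000
¬(b → b) = 1 − 1.000 = 0.000
¬¬(b → b) = 1 − 0.000 = 1.000
¬b → ¬¬(b → b) = min(1, 1 − 0.045 + 1.000) = min(1, 1.955) = 1.000
¬(b → a) ∧ (¬b → ¬¬(b → b)) = min(0.283, 1.000) = 0.283
¬(¬(b → a) ∧ (¬b → ¬¬(b → b))) = 1 − 0.283 = 0.717
¬¬(¬(b → a) ∧ (¬b → ¬¬(b → b))) = 1 − 0.717 = 0.283

0.283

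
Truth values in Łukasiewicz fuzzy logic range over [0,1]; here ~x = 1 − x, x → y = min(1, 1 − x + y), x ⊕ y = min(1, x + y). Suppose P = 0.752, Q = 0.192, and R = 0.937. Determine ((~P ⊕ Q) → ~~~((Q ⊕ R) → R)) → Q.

0.569

~P = 1 − 0.752 = 0.248
~P ⊕ Q = min(1, 0.248 + 0.192) = min(1, 0.440) = 0.440
Q ⊕ R = min(1, 0.192 + 0.937) = min(1, 1.129) = 1.000
(Q ⊕ R) → R = min(1, 1 − 1.000 + 0.937) = min(1, 0.937) = 0.937
~((Q ⊕ R) → R) = 1 − 0.937 = 0.063
~~((Q ⊕ R) → R) = 1 − 0.063 = 0.937
~~~((Q ⊕ R) → R) = 1 − 0.937 = 0.063
(~P ⊕ Q) → ~~~((Q ⊕ R) → R) = min(1, 1 − 0.440 + 0.063) = min(1, 0.623) = 0.623
((~P ⊕ Q) → ~~~((Q ⊕ R) → R)) → Q = min(1, 1 − 0.623 + 0.192) = min(1, 0.569) = 0.569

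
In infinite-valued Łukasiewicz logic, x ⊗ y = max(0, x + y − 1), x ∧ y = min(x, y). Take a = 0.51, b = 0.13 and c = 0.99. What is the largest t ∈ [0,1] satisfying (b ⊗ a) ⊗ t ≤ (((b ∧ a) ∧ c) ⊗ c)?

b ⊗ a = max(0, 0.13 + 0.51 − 1) = max(0, -0.36) = 0.00
So the left factor is b ⊗ a = 0.00.
b ∧ a = min(0.13, 0.51) = 0.13
(b ∧ a) ∧ c = min(0.13, 0.99) = 0.13
((b ∧ a) ∧ c) ⊗ c = max(0, 0.13 + 0.99 − 1) = max(0, 0.12) = 0.12
So the right-hand bound is ((b ∧ a) ∧ c) ⊗ c = 0.12.
The residuum of the Łukasiewicz t-norm gives the supremum: min(1, 1 − 0.00 + 0.12).
1 − 0.00 + 0.12 = 1.12, so t = min(1, 1.12) = 1.00.
Check: 0.00 ⊗ 1.00 = max(0, 0.00) = 0.00 ≤ 0.12.

1.00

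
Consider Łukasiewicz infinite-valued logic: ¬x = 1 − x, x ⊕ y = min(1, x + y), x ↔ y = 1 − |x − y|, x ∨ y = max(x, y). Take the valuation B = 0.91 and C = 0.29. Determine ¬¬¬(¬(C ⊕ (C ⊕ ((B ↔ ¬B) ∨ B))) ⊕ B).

¬B = 1 − 0.91 = 0.09
B ↔ ¬B = 1 − |0.91 − 0.09| = 1 − 0.82 = 0.18
(B ↔ ¬B) ∨ B = max(0.18, 0.91) = 0.91
C ⊕ ((B ↔ ¬B) ∨ B) = min(1, 0.29 + 0.91) = min(1, 1.20) = 1.00
C ⊕ (C ⊕ ((B ↔ ¬B) ∨ B)) = min(1, 0.29 + 1.00) = min(1, 1.29) = 1.00
¬(C ⊕ (C ⊕ ((B ↔ ¬B) ∨ B))) = 1 − 1.00 = 0.00
¬(C ⊕ (C ⊕ ((B ↔ ¬B) ∨ B))) ⊕ B = min(1, 0.00 + 0.91) = min(1, 0.91) = 0.91
¬(¬(C ⊕ (C ⊕ ((B ↔ ¬B) ∨ B))) ⊕ B) = 1 − 0.91 = 0.09
¬¬(¬(C ⊕ (C ⊕ ((B ↔ ¬B) ∨ B))) ⊕ B) = 1 − 0.09 = 0.91
¬¬¬(¬(C ⊕ (C ⊕ ((B ↔ ¬B) ∨ B))) ⊕ B) = 1 − 0.91 = 0.09

0.09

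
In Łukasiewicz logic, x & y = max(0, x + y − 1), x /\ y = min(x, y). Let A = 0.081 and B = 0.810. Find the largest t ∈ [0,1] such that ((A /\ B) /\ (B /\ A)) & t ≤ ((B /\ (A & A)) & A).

A /\ B = min(0.081, 0.810) = 0.081
B /\ A = min(0.810, 0.081) = 0.081
(A /\ B) /\ (B /\ A) = min(0.081, 0.081) = 0.081
So the left factor is (A /\ B) /\ (B /\ A) = 0.081.
A & A = max(0, 0.081 + 0.081 − 1) = max(0, -0.838) = 0.000
B /\ (A & A) = min(0.810, 0.000) = 0.000
(B /\ (A & A)) & A = max(0, 0.000 + 0.081 − 1) = max(0, -0.919) = 0.000
So the right-hand bound is (B /\ (A & A)) & A = 0.000.
The residuum of the Łukasiewicz t-norm gives the supremum: min(1, 1 − 0.081 + 0.000).
1 − 0.081 + 0.000 = 0.919, so t = min(1, 0.919) = 0.919.
Check: 0.081 & 0.919 = max(0, 0.000) = 0.000 ≤ 0.000.

0.919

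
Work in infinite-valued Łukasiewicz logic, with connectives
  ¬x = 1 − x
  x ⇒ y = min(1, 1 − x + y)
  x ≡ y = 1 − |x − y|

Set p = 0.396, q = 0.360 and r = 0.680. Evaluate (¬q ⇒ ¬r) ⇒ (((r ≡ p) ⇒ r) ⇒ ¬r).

¬q = 1 − 0.360 = 0.640
¬r = 1 − 0.680 = 0.320
¬q ⇒ ¬r = min(1, 1 − 0.640 + 0.320) = min(1, 0.680) = 0.680
r ≡ p = 1 − |0.680 − 0.396| = 1 − 0.284 = 0.716
(r ≡ p) ⇒ r = min(1, 1 − 0.716 + 0.680) = min(1, 0.964) = 0.964
((r ≡ p) ⇒ r) ⇒ ¬r = min(1, 1 − 0.964 + 0.320) = min(1, 0.356) = 0.356
(¬q ⇒ ¬r) ⇒ (((r ≡ p) ⇒ r) ⇒ ¬r) = min(1, 1 − 0.680 + 0.356) = min(1, 0.676) = 0.676

0.676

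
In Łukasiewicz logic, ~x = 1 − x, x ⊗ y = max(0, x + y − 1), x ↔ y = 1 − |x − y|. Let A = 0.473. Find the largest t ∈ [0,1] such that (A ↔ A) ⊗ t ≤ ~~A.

0.473

A ↔ A = 1 − |0.473 − 0.473| = 1 − 0.000 = 1.000
So the left factor is A ↔ A = 1.000.
~A = 1 − 0.473 = 0.527
~~A = 1 − 0.527 = 0.473
So the right-hand bound is ~~A = 0.473.
The residuum of the Łukasiewicz t-norm gives the supremum: min(1, 1 − 1.000 + 0.473).
1 − 1.000 + 0.473 = 0.473, so t = min(1, 0.473) = 0.473.
Check: 1.000 ⊗ 0.473 = max(0, 0.473) = 0.473 ≤ 0.473.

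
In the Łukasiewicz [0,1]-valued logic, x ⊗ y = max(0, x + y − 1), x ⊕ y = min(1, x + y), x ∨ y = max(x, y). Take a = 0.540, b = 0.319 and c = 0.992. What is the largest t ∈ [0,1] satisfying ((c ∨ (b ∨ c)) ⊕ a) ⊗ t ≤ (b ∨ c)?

0.992

b ∨ c = max(0.319, 0.992) = 0.992
c ∨ (b ∨ c) = max(0.992, 0.992) = 0.992
(c ∨ (b ∨ c)) ⊕ a = min(1, 0.992 + 0.540) = min(1, 1.532) = 1.000
So the left factor is (c ∨ (b ∨ c)) ⊕ a = 1.000.
So the right-hand bound is b ∨ c = 0.992.
The residuum of the Łukasiewicz t-norm gives the supremum: min(1, 1 − 1.000 + 0.992).
1 − 1.000 + 0.992 = 0.992, so t = min(1, 0.992) = 0.992.
Check: 1.000 ⊗ 0.992 = max(0, 0.992) = 0.992 ≤ 0.992.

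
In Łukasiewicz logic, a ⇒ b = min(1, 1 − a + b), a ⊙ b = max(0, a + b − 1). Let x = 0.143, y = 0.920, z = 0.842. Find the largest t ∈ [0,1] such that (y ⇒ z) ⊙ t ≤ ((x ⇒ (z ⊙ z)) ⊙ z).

0.920

y ⇒ z = min(1, 1 − 0.920 + 0.842) = min(1, 0.922) = 0.922
So the left factor is y ⇒ z = 0.922.
z ⊙ z = max(0, 0.842 + 0.842 − 1) = max(0, 0.684) = 0.684
x ⇒ (z ⊙ z) = min(1, 1 − 0.143 + 0.684) = min(1, 1.541) = 1.000
(x ⇒ (z ⊙ z)) ⊙ z = max(0, 1.000 + 0.842 − 1) = max(0, 0.842) = 0.842
So the right-hand bound is (x ⇒ (z ⊙ z)) ⊙ z = 0.842.
The residuum of the Łukasiewicz t-norm gives the supremum: min(1, 1 − 0.922 + 0.842).
1 − 0.922 + 0.842 = 0.920, so t = min(1, 0.920) = 0.920.
Check: 0.922 ⊙ 0.920 = max(0, 0.842) = 0.842 ≤ 0.842.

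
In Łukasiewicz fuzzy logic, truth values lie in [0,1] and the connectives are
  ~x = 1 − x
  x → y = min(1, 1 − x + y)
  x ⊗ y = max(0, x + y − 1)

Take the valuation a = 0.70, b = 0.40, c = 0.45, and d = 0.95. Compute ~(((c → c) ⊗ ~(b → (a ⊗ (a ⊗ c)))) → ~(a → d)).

c → c = min(1, 1 − 0.45 + 0.45) = min(1, 1.00) = 1.00
a ⊗ c = max(0, 0.70 + 0.45 − 1) = max(0, 0.15) = 0.15
a ⊗ (a ⊗ c) = max(0, 0.70 + 0.15 − 1) = max(0, -0.15) = 0.00
b → (a ⊗ (a ⊗ c)) = min(1, 1 − 0.40 + 0.00) = min(1, 0.60) = 0.60
~(b → (a ⊗ (a ⊗ c))) = 1 − 0.60 = 0.40
(c → c) ⊗ ~(b → (a ⊗ (a ⊗ c))) = max(0, 1.00 + 0.40 − 1) = max(0, 0.40) = 0.40
a → d = min(1, 1 − 0.70 + 0.95) = min(1, 1.25) = 1.00
~(a → d) = 1 − 1.00 = 0.00
((c → c) ⊗ ~(b → (a ⊗ (a ⊗ c)))) → ~(a → d) = min(1, 1 − 0.40 + 0.00) = min(1, 0.60) = 0.60
~(((c → c) ⊗ ~(b → (a ⊗ (a ⊗ c)))) → ~(a → d)) = 1 − 0.60 = 0.40

0.40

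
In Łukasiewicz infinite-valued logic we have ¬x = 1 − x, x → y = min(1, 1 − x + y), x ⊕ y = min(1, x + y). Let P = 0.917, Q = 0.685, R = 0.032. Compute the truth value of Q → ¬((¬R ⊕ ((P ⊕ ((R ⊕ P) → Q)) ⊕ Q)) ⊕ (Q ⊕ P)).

0.315

¬R = 1 − 0.032 = 0.968
R ⊕ P = min(1, 0.032 + 0.917) = min(1, 0.949) = 0.949
(R ⊕ P) → Q = min(1, 1 − 0.949 + 0.685) = min(1, 0.736) = 0.736
P ⊕ ((R ⊕ P) → Q) = min(1, 0.917 + 0.736) = min(1, 1.653) = 1.000
(P ⊕ ((R ⊕ P) → Q)) ⊕ Q = min(1, 1.000 + 0.685) = min(1, 1.685) = 1.000
¬R ⊕ ((P ⊕ ((R ⊕ P) → Q)) ⊕ Q) = min(1, 0.968 + 1.000) = min(1, 1.968) = 1.000
Q ⊕ P = min(1, 0.685 + 0.917) = min(1, 1.602) = 1.000
(¬R ⊕ ((P ⊕ ((R ⊕ P) → Q)) ⊕ Q)) ⊕ (Q ⊕ P) = min(1, 1.000 + 1.000) = min(1, 2.000) = 1.000
¬((¬R ⊕ ((P ⊕ ((R ⊕ P) → Q)) ⊕ Q)) ⊕ (Q ⊕ P)) = 1 − 1.000 = 0.000
Q → ¬((¬R ⊕ ((P ⊕ ((R ⊕ P) → Q)) ⊕ Q)) ⊕ (Q ⊕ P)) = min(1, 1 − 0.685 + 0.000) = min(1, 0.315) = 0.315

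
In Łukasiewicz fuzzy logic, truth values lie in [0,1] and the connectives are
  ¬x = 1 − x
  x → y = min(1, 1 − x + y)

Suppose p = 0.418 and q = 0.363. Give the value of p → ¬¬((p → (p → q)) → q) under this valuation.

0.945

p → q = min(1, 1 − 0.418 + 0.363) = min(1, 0.945) = 0.945
p → (p → q) = min(1, 1 − 0.418 + 0.945) = min(1, 1.527) = 1.000
(p → (p → q)) → q = min(1, 1 − 1.000 + 0.363) = min(1, 0.363) = 0.363
¬((p → (p → q)) → q) = 1 − 0.363 = 0.637
¬¬((p → (p → q)) → q) = 1 − 0.637 = 0.363
p → ¬¬((p → (p → q)) → q) = min(1, 1 − 0.418 + 0.363) = min(1, 0.945) = 0.945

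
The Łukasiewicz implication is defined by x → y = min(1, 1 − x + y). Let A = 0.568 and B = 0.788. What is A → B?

1.000

A → B = min(1, 1 − 0.568 + 0.788) = min(1, 1.220) = 1.000
For comparison, the Gödel implication (1 if x ≤ y else y) would give 1.000.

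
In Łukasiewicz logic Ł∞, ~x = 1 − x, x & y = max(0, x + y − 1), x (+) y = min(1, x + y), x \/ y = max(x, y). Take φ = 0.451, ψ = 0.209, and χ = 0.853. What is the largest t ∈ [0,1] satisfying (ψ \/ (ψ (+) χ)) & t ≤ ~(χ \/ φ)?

ψ (+) χ = min(1, 0.209 + 0.853) = min(1, 1.062) = 1.000
ψ \/ (ψ (+) χ) = max(0.209, 1.000) = 1.000
So the left factor is ψ \/ (ψ (+) χ) = 1.000.
χ \/ φ = max(0.853, 0.451) = 0.853
~(χ \/ φ) = 1 − 0.853 = 0.147
So the right-hand bound is ~(χ \/ φ) = 0.147.
The residuum of the Łukasiewicz t-norm gives the supremum: min(1, 1 − 1.000 + 0.147).
1 − 1.000 + 0.147 = 0.147, so t = min(1, 0.147) = 0.147.
Check: 1.000 & 0.147 = max(0, 0.147) = 0.147 ≤ 0.147.

0.147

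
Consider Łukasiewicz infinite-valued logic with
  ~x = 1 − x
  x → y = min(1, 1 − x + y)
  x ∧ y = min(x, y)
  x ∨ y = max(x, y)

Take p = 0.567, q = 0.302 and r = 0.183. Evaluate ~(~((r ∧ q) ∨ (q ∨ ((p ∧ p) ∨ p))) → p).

0.000

r ∧ q = min(0.183, 0.302) = 0.183
p ∧ p = min(0.567, 0.567) = 0.567
(p ∧ p) ∨ p = max(0.567, 0.567) = 0.567
q ∨ ((p ∧ p) ∨ p) = max(0.302, 0.567) = 0.567
(r ∧ q) ∨ (q ∨ ((p ∧ p) ∨ p)) = max(0.183, 0.567) = 0.567
~((r ∧ q) ∨ (q ∨ ((p ∧ p) ∨ p))) = 1 − 0.567 = 0.433
~((r ∧ q) ∨ (q ∨ ((p ∧ p) ∨ p))) → p = min(1, 1 − 0.433 + 0.567) = min(1, 1.134) = 1.000
~(~((r ∧ q) ∨ (q ∨ ((p ∧ p) ∨ p))) → p) = 1 − 1.000 = 0.000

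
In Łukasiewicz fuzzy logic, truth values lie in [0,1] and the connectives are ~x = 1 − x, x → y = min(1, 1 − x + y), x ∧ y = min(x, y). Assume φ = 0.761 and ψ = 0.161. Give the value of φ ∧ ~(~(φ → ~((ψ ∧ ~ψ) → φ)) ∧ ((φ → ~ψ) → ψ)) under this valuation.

~ψ = 1 − 0.161 = 0.839
ψ ∧ ~ψ = min(0.161, 0.839) = 0.161
(ψ ∧ ~ψ) → φ = min(1, 1 − 0.161 + 0.761) = min(1, 1.600) = 1.000
~((ψ ∧ ~ψ) → φ) = 1 − 1.000 = 0.000
φ → ~((ψ ∧ ~ψ) → φ) = min(1, 1 − 0.761 + 0.000) = min(1, 0.239) = 0.239
~(φ → ~((ψ ∧ ~ψ) → φ)) = 1 − 0.239 = 0.761
φ → ~ψ = min(1, 1 − 0.761 + 0.839) = min(1, 1.078) = 1.000
(φ → ~ψ) → ψ = min(1, 1 − 1.000 + 0.161) = min(1, 0.161) = 0.161
~(φ → ~((ψ ∧ ~ψ) → φ)) ∧ ((φ → ~ψ) → ψ) = min(0.761, 0.161) = 0.161
~(~(φ → ~((ψ ∧ ~ψ) → φ)) ∧ ((φ → ~ψ) → ψ)) = 1 − 0.161 = 0.839
φ ∧ ~(~(φ → ~((ψ ∧ ~ψ) → φ)) ∧ ((φ → ~ψ) → ψ)) = min(0.761, 0.839) = 0.761

0.761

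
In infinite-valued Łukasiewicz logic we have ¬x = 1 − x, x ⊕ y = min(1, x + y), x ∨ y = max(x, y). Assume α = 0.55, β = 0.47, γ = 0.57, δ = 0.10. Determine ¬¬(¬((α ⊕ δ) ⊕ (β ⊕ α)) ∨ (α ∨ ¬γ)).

0.55

α ⊕ δ = min(1, 0.55 + 0.10) = min(1, 0.65) = 0.65
β ⊕ α = min(1, 0.47 + 0.55) = min(1, 1.02) = 1.00
(α ⊕ δ) ⊕ (β ⊕ α) = min(1, 0.65 + 1.00) = min(1, 1.65) = 1.00
¬((α ⊕ δ) ⊕ (β ⊕ α)) = 1 − 1.00 = 0.00
¬γ = 1 − 0.57 = 0.43
α ∨ ¬γ = max(0.55, 0.43) = 0.55
¬((α ⊕ δ) ⊕ (β ⊕ α)) ∨ (α ∨ ¬γ) = max(0.00, 0.55) = 0.55
¬(¬((α ⊕ δ) ⊕ (β ⊕ α)) ∨ (α ∨ ¬γ)) = 1 − 0.55 = 0.45
¬¬(¬((α ⊕ δ) ⊕ (β ⊕ α)) ∨ (α ∨ ¬γ)) = 1 − 0.45 = 0.55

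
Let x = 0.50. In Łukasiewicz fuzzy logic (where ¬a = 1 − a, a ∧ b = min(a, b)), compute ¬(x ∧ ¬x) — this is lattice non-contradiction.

¬x = 1 − 0.50 = 0.50
x ∧ ¬x = min(0.50, 0.50) = 0.50
¬(x ∧ ¬x) = 1 − 0.50 = 0.50
(The value 0.50 < 1 shows this instance is not satisfied; not a Ł∞-tautology — its value is 1 − min(a, 1−a).)

0.50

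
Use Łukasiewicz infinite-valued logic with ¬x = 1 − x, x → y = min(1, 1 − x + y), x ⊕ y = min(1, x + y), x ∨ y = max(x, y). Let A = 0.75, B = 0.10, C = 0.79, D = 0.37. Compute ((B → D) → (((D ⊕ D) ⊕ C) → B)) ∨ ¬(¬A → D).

0.10

B → D = min(1, 1 − 0.10 + 0.37) = min(1, 1.27) = 1.00
D ⊕ D = min(1, 0.37 + 0.37) = min(1, 0.74) = 0.74
(D ⊕ D) ⊕ C = min(1, 0.74 + 0.79) = min(1, 1.53) = 1.00
((D ⊕ D) ⊕ C) → B = min(1, 1 − 1.00 + 0.10) = min(1, 0.10) = 0.10
(B → D) → (((D ⊕ D) ⊕ C) → B) = min(1, 1 − 1.00 + 0.10) = min(1, 0.10) = 0.10
¬A = 1 − 0.75 = 0.25
¬A → D = min(1, 1 − 0.25 + 0.37) = min(1, 1.12) = 1.00
¬(¬A → D) = 1 − 1.00 = 0.00
((B → D) → (((D ⊕ D) ⊕ C) → B)) ∨ ¬(¬A → D) = max(0.10, 0.00) = 0.10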